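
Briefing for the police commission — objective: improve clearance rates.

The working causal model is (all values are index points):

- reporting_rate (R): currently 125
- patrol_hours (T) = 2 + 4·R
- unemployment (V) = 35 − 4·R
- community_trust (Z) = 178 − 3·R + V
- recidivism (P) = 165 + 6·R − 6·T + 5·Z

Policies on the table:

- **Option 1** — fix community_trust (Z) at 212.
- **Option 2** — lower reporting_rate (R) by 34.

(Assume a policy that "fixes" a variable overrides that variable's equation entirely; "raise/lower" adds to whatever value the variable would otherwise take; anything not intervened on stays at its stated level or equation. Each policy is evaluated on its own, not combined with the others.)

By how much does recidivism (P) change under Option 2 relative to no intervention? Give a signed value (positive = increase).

Baseline:
  R = 125
  T = 2 + 4·125 = 502
  V = 35 − 4·125 = -465
  Z = 178 − 3·125 + (-465) = -662
  P = 165 + 6·125 − 6·502 + 5·(-662) = -5407
Option 2 (R − 34):
  R = 125 − 34 = 91
  T = 2 + 4·91 = 366
  V = 35 − 4·91 = -329
  Z = 178 − 3·91 + (-329) = -424
  P = 165 + 6·91 − 6·366 + 5·(-424) = -3605
Change in P: -3605 − (-5407) = 1802

1802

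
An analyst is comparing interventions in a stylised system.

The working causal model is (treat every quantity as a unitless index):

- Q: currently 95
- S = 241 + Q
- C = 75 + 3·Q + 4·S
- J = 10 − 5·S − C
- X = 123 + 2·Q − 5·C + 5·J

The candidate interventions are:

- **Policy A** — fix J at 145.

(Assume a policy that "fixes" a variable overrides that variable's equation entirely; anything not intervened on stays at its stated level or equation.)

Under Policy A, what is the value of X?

Policy A (J := 145):
  Q = 95
  S = 241 + 95 = 336
  C = 75 + 3·95 + 4·336 = 1704
  J = 145
  X = 123 + 2·95 − 5·1704 + 5·145 = -7482

-7482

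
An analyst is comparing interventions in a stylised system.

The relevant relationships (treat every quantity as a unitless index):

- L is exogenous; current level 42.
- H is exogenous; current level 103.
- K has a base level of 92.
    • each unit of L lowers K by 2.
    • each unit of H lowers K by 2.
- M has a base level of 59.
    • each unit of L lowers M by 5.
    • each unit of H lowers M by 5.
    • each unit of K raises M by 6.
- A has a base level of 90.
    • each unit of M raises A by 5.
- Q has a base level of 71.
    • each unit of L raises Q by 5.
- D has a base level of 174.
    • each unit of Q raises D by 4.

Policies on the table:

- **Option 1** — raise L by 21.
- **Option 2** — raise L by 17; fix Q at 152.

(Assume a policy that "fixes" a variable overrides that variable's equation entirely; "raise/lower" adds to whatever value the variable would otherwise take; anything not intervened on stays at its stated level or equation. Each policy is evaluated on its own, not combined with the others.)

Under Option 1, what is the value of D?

Option 1 (L + 21):
  L = 42 + 21 = 63
  Q = 71 + 5·63 = 386
  D = 174 + 4·386 = 1718

1718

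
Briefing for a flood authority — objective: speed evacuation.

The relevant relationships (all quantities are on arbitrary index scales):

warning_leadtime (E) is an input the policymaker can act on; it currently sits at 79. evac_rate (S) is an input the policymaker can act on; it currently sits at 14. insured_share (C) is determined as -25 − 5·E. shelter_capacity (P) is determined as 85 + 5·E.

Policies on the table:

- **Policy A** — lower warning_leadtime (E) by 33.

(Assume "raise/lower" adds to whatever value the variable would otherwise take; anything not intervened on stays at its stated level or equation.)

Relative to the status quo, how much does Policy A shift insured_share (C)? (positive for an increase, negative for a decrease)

165

Baseline:
  E = 79
  C = -25 − 5·79 = -420
Policy A (E − 33):
  E = 79 − 33 = 46
  C = -25 − 5·46 = -255
Change in C: -255 − (-420) = 165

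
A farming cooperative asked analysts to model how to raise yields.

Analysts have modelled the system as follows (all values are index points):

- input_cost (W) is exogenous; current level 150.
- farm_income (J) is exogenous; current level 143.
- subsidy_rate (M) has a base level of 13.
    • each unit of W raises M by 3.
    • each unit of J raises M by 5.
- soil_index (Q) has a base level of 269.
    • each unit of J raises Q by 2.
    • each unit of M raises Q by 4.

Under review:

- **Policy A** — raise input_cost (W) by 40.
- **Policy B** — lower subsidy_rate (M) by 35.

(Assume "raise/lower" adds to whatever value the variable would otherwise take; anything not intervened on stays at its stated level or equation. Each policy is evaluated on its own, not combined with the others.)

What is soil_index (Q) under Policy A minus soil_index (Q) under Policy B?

620

Policy A (W + 40):
  W = 150 + 40 = 190
  J = 143
  M = 13 + 3·190 + 5·143 = 1298
  Q = 269 + 2·143 + 4·1298 = 5747
Policy B (M − 35):
  W = 150
  J = 143
  M = 13 + 3·150 + 5·143 (−35 from intervention) = 1143
  Q = 269 + 2·143 + 4·1143 = 5127
Q: 5747 − 5127 = 620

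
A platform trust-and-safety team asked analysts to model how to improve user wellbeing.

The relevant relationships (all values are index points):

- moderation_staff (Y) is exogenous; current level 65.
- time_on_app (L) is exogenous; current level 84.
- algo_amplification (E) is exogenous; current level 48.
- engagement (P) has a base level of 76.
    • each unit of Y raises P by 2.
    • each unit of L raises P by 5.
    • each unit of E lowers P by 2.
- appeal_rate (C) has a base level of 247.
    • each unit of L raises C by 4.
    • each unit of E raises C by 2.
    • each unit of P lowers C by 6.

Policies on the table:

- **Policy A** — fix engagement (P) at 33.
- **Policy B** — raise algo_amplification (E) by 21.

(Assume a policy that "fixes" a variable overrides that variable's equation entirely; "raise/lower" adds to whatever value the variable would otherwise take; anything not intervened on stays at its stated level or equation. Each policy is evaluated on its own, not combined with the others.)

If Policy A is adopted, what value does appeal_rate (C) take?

481

Policy A (P := 33):
  Y = 65
  L = 84
  E = 48
  P = 33
  C = 247 + 4·84 + 2·48 − 6·33 = 481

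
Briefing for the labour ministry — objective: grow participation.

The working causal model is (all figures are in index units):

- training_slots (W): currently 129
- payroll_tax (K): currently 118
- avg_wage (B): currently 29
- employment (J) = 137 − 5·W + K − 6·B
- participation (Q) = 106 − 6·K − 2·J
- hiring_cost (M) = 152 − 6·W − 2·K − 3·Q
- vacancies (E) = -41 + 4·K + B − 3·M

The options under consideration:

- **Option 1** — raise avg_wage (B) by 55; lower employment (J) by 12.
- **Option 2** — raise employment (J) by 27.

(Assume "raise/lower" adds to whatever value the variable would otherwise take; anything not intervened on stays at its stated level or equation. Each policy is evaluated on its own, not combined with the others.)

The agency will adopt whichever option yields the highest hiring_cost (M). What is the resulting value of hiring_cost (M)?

-2274

Option 1 (B + 55, J − 12):
  W = 129
  K = 118
  B = 29 + 55 = 84
  J = 137 − 5·129 + 118 − 6·84 (−12 from intervention) = -906
  Q = 106 − 6·118 − 2·(-906) = 1210
  M = 152 − 6·129 − 2·118 − 3·1210 = -4488
Option 2 (J + 27):
  W = 129
  K = 118
  B = 29
  J = 137 − 5·129 + 118 − 6·29 (+27 from intervention) = -537
  Q = 106 − 6·118 − 2·(-537) = 472
  M = 152 − 6·129 − 2·118 − 3·472 = -2274
Comparing — Option 1: M=-4488, Option 2: M=-2274. Highest is -2274 (Option 2).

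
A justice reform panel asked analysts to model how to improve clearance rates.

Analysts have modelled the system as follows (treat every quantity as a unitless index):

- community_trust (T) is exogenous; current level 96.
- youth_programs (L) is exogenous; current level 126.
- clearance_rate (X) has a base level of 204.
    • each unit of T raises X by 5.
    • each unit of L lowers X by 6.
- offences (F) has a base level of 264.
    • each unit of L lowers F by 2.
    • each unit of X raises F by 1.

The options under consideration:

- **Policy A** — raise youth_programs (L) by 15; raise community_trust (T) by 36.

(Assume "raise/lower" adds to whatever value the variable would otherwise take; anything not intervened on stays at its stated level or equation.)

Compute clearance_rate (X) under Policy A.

18

Policy A (L + 15, T + 36):
  T = 96 + 36 = 132
  L = 126 + 15 = 141
  X = 204 + 5·132 − 6·141 = 18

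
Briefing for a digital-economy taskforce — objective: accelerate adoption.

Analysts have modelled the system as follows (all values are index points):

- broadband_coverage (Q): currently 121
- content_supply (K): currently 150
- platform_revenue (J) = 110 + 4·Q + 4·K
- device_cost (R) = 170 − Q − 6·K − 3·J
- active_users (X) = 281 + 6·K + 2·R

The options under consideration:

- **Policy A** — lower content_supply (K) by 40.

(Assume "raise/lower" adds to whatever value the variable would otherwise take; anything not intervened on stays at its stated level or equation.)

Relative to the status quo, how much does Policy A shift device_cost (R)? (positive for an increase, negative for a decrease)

720

Baseline:
  Q = 121
  K = 150
  J = 110 + 4·121 + 4·150 = 1194
  R = 170 − 121 − 6·150 − 3·1194 = -4433
Policy A (K − 40):
  Q = 121
  K = 150 − 40 = 110
  J = 110 + 4·121 + 4·110 = 1034
  R = 170 − 121 − 6·110 − 3·1034 = -3713
Change in R: -3713 − (-4433) = 720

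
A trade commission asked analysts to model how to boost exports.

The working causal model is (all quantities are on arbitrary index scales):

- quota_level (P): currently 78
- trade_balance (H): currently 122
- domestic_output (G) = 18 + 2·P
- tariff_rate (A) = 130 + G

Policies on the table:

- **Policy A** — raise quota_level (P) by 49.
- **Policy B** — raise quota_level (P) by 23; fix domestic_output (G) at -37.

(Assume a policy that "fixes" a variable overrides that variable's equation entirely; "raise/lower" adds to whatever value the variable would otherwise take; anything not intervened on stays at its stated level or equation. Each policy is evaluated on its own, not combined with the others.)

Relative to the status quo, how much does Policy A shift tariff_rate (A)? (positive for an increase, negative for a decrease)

Baseline:
  P = 78
  G = 18 + 2·78 = 174
  A = 130 + 174 = 304
Policy A (P + 49):
  P = 78 + 49 = 127
  G = 18 + 2·127 = 272
  A = 130 + 272 = 402
Change in A: 402 − 304 = 98

98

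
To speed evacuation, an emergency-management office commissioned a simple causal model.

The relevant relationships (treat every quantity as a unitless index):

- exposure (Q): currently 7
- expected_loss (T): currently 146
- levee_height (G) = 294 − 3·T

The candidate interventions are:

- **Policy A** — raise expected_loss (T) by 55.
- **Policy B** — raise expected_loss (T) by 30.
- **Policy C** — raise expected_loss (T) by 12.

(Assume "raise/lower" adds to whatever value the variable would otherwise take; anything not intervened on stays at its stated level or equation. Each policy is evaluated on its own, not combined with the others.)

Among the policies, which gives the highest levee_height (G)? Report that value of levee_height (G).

-180

Policy A (T + 55):
  T = 146 + 55 = 201
  G = 294 − 3·201 = -309
Policy B (T + 30):
  T = 146 + 30 = 176
  G = 294 − 3·176 = -234
Policy C (T + 12):
  T = 146 + 12 = 158
  G = 294 − 3·158 = -180
Comparing — Policy A: G=-309, Policy B: G=-234, Policy C: G=-180. Highest is -180 (Policy C).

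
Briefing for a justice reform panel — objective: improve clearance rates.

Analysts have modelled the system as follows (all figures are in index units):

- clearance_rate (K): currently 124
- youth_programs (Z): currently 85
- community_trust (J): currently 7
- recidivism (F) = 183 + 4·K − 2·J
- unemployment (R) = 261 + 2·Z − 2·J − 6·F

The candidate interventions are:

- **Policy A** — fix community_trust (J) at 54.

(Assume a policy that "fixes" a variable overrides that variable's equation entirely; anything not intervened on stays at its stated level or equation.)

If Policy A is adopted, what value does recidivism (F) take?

571

Policy A (J := 54):
  K = 124
  J = 54
  F = 183 + 4·124 − 2·54 = 571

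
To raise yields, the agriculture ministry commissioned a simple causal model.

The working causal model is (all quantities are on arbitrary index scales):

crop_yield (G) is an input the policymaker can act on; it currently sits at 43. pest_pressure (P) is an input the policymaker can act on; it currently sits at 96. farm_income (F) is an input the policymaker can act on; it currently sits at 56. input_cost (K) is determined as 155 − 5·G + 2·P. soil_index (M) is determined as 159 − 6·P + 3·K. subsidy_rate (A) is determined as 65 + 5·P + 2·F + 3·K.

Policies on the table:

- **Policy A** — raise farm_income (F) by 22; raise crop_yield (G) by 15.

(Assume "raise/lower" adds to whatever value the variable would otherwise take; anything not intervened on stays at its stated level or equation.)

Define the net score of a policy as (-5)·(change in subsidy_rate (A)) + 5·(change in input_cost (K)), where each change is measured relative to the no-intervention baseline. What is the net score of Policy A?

530

Baseline:
  G = 43
  P = 96
  F = 56
  K = 155 − 5·43 + 2·96 = 132
  A = 65 + 5·96 + 2·56 + 3·132 = 1053
Policy A (F + 22, G + 15):
  G = 43 + 15 = 58
  P = 96
  F = 56 + 22 = 78
  K = 155 − 5·58 + 2·96 = 57
  A = 65 + 5·96 + 2·78 + 3·57 = 872
ΔA = 872 − 1053 = -181; ΔK = 57 − 132 = -75
Score = (-5)·(-181) + 5·(-75) = 530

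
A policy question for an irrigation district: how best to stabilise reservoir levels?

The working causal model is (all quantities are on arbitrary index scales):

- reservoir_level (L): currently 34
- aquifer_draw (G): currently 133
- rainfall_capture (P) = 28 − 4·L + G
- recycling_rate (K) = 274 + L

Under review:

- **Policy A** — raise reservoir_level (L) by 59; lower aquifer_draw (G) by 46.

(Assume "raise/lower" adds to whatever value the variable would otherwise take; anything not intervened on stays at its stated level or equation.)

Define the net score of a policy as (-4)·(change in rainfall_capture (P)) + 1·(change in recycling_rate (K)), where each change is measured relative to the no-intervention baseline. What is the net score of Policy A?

Baseline:
  L = 34
  G = 133
  P = 28 − 4·34 + 133 = 25
  K = 274 + 34 = 308
Policy A (L + 59, G − 46):
  L = 34 + 59 = 93
  G = 133 − 46 = 87
  P = 28 − 4·93 + 87 = -257
  K = 274 + 93 = 367
ΔP = -257 − 25 = -282; ΔK = 367 − 308 = 59
Score = (-4)·(-282) + 1·59 = 1187

1187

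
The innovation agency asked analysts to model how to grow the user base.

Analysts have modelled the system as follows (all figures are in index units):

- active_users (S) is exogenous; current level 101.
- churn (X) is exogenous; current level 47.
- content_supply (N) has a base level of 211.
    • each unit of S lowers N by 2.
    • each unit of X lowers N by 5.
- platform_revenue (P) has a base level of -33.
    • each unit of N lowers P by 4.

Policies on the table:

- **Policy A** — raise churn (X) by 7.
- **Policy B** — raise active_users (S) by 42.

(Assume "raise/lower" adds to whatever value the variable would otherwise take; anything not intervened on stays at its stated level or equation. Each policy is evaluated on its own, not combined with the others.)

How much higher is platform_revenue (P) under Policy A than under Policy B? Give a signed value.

-196

Policy A (X + 7):
  S = 101
  X = 47 + 7 = 54
  N = 211 − 2·101 − 5·54 = -261
  P = -33 − 4·(-261) = 1011
Policy B (S + 42):
  S = 101 + 42 = 143
  X = 47
  N = 211 − 2·143 − 5·47 = -310
  P = -33 − 4·(-310) = 1207
P: 1011 − 1207 = -196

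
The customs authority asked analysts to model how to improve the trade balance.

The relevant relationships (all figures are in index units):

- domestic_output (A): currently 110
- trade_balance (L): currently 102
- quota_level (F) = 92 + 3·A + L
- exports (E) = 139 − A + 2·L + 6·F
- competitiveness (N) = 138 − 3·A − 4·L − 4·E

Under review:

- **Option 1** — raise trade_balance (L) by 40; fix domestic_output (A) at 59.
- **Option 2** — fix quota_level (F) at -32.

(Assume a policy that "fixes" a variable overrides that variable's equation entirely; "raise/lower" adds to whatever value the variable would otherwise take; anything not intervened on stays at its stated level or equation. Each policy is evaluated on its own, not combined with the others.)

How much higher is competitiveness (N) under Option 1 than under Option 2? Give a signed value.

-11163

Option 1 (L + 40, A := 59):
  A = 59
  L = 102 + 40 = 142
  F = 92 + 3·59 + 142 = 411
  E = 139 − 59 + 2·142 + 6·411 = 2830
  N = 138 − 3·59 − 4·142 − 4·2830 = -11927
Option 2 (F := -32):
  A = 110
  L = 102
  F = -32
  E = 139 − 110 + 2·102 + 6·(-32) = 41
  N = 138 − 3·110 − 4·102 − 4·41 = -764
N: -11927 − (-764) = -11163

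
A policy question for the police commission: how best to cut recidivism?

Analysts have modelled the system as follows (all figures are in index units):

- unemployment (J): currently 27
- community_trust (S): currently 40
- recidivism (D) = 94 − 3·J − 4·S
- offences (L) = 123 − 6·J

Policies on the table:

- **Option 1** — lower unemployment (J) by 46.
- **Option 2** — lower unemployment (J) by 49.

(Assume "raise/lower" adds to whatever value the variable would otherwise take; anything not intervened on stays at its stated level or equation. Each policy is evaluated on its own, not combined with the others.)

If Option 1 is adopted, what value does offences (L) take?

237

Option 1 (J − 46):
  J = 27 − 46 = -19
  L = 123 − 6·(-19) = 237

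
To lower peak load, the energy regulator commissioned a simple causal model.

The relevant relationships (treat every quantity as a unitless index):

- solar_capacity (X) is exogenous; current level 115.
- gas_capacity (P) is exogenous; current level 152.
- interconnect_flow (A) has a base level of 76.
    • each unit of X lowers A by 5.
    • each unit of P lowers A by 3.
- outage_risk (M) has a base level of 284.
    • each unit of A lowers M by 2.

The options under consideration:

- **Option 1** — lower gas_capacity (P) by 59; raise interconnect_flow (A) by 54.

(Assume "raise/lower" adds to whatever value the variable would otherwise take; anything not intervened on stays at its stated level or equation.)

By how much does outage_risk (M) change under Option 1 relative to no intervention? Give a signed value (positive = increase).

Baseline:
  X = 115
  P = 152
  A = 76 − 5·115 − 3·152 = -955
  M = 284 − 2·(-955) = 2194
Option 1 (P − 59, A + 54):
  X = 115
  P = 152 − 59 = 93
  A = 76 − 5·115 − 3·93 (+54 from intervention) = -724
  M = 284 − 2·(-724) = 1732
Change in M: 1732 − 2194 = -462

-462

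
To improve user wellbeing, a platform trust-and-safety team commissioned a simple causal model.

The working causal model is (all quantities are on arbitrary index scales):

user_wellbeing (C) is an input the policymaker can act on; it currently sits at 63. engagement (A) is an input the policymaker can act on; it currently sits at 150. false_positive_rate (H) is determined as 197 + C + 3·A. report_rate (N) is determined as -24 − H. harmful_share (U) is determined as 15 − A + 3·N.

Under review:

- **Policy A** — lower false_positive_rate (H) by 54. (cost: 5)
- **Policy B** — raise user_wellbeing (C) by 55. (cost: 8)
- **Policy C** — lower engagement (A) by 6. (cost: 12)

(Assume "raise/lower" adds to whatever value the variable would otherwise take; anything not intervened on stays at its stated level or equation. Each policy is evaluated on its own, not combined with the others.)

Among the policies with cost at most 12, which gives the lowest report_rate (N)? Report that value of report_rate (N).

-789

Policy A (H − 54):
  C = 63
  A = 150
  H = 197 + 63 + 3·150 (−54 from intervention) = 656
  N = -24 − 656 = -680
Policy B (C + 55):
  C = 63 + 55 = 118
  A = 150
  H = 197 + 118 + 3·150 = 765
  N = -24 − 765 = -789
Policy C (A − 6):
  C = 63
  A = 150 − 6 = 144
  H = 197 + 63 + 3·144 = 692
  N = -24 − 692 = -716
Comparing — Policy A: N=-680, Policy B: N=-789, Policy C: N=-716. Lowest is -789 (Policy B).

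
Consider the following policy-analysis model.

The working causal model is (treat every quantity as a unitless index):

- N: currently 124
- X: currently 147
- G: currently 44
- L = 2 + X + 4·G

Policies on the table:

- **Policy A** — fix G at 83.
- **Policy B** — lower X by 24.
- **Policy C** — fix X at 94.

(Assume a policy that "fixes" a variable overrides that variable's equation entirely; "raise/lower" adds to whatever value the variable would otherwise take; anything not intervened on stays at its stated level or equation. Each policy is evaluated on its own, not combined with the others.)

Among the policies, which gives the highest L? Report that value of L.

Policy A (G := 83):
  X = 147
  G = 83
  L = 2 + 147 + 4·83 = 481
Policy B (X − 24):
  X = 147 − 24 = 123
  G = 44
  L = 2 + 123 + 4·44 = 301
Policy C (X := 94):
  X = 94
  G = 44
  L = 2 + 94 + 4·44 = 272
Comparing — Policy A: L=481, Policy B: L=301, Policy C: L=272. Highest is 481 (Policy A).

481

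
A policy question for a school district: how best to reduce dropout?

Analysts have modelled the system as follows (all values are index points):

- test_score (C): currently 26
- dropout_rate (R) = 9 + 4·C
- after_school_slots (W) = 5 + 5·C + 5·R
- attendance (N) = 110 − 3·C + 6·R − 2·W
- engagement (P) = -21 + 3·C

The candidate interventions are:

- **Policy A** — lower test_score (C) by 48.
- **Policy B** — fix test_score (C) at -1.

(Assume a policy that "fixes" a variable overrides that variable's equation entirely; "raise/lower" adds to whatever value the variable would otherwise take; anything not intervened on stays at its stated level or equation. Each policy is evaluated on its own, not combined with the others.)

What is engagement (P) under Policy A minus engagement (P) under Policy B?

-63

Policy A (C − 48):
  C = 26 − 48 = -22
  P = -21 + 3·(-22) = -87
Policy B (C := -1):
  C = -1
  P = -21 + 3·(-1) = -24
P: -87 − (-24) = -63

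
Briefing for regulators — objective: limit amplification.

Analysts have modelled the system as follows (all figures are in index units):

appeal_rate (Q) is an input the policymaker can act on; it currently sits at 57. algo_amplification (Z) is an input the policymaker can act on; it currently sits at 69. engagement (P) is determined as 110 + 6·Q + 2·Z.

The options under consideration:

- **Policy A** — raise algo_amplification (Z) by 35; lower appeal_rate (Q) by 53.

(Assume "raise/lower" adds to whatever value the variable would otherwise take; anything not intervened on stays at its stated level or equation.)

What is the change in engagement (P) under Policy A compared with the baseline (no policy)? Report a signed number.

-248

Baseline:
  Q = 57
  Z = 69
  P = 110 + 6·57 + 2·69 = 590
Policy A (Z + 35, Q − 53):
  Q = 57 − 53 = 4
  Z = 69 + 35 = 104
  P = 110 + 6·4 + 2·104 = 342
Change in P: 342 − 590 = -248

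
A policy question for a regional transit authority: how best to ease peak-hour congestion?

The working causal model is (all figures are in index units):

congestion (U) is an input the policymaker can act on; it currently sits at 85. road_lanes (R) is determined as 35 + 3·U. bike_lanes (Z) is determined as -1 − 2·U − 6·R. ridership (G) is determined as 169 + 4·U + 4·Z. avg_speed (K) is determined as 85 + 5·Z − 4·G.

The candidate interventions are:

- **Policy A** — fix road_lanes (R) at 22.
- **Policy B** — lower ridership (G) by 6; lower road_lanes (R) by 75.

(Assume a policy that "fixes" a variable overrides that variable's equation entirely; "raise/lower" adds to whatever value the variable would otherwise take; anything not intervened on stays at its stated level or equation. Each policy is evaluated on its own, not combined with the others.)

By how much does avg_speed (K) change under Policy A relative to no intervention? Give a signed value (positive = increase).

Baseline:
  U = 85
  R = 35 + 3·85 = 290
  Z = -1 − 2·85 − 6·290 = -1911
  G = 169 + 4·85 + 4·(-1911) = -7135
  K = 85 + 5·(-1911) − 4·(-7135) = 19070
Policy A (R := 22):
  U = 85
  R = 22
  Z = -1 − 2·85 − 6·22 = -303
  G = 169 + 4·85 + 4·(-303) = -703
  K = 85 + 5·(-303) − 4·(-703) = 1382
Change in K: 1382 − 19070 = -17688

-17688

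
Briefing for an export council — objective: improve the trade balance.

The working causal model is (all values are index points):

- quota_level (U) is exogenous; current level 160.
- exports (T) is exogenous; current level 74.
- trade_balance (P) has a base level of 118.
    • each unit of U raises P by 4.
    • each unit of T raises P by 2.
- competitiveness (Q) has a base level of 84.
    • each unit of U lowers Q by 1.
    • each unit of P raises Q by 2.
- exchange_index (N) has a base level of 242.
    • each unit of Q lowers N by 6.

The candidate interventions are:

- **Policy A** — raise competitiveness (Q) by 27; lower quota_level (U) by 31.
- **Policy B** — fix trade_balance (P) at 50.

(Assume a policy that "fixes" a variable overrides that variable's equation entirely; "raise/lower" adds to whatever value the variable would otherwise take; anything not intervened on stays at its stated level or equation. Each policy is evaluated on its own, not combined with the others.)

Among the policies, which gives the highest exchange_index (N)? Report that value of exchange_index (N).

Policy A (Q + 27, U − 31):
  U = 160 − 31 = 129
  T = 74
  P = 118 + 4·129 + 2·74 = 782
  Q = 84 − 129 + 2·782 (+27 from intervention) = 1546
  N = 242 − 6·1546 = -9034
Policy B (P := 50):
  U = 160
  T = 74
  P = 50
  Q = 84 − 160 + 2·50 = 24
  N = 242 − 6·24 = 98
Comparing — Policy A: N=-9034, Policy B: N=98. Highest is 98 (Policy B).

98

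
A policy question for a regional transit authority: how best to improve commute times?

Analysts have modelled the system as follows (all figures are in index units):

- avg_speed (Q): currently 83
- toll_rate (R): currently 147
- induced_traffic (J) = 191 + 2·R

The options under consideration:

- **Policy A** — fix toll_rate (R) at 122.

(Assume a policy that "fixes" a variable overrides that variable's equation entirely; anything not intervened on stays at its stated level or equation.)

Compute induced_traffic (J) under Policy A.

Policy A (R := 122):
  R = 122
  J = 191 + 2·122 = 435

435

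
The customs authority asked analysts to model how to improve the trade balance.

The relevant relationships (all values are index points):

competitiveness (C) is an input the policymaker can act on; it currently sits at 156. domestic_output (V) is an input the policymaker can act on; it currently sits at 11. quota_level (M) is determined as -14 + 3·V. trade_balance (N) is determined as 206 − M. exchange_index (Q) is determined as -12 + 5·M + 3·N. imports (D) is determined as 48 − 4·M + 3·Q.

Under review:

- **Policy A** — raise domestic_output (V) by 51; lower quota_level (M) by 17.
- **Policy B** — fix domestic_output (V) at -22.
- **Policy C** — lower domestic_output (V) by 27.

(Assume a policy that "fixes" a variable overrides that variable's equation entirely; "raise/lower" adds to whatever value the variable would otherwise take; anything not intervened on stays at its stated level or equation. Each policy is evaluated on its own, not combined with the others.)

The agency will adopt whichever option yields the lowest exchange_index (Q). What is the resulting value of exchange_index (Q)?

Policy A (V + 51, M − 17):
  V = 11 + 51 = 62
  M = -14 + 3·62 (−17 from intervention) = 155
  N = 206 − 155 = 51
  Q = -12 + 5·155 + 3·51 = 916
Policy B (V := -22):
  V = -22
  M = -14 + 3·(-22) = -80
  N = 206 − (-80) = 286
  Q = -12 + 5·(-80) + 3·286 = 446
Policy C (V − 27):
  V = 11 − 27 = -16
  M = -14 + 3·(-16) = -62
  N = 206 − (-62) = 268
  Q = -12 + 5·(-62) + 3·268 = 482
Comparing — Policy A: Q=916, Policy B: Q=446, Policy C: Q=482. Lowest is 446 (Policy B).

446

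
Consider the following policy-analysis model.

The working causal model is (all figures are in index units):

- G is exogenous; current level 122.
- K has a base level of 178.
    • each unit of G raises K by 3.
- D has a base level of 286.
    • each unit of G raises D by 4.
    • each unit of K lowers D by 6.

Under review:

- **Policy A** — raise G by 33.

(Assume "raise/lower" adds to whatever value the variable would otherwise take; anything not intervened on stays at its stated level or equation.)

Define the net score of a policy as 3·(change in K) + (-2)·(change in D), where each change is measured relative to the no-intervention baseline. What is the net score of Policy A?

Baseline:
  G = 122
  K = 178 + 3·122 = 544
  D = 286 + 4·122 − 6·544 = -2490
Policy A (G + 33):
  G = 122 + 33 = 155
  K = 178 + 3·155 = 643
  D = 286 + 4·155 − 6·643 = -2952
ΔK = 643 − 544 = 99; ΔD = -2952 − (-2490) = -462
Score = 3·99 + (-2)·(-462) = 1221

1221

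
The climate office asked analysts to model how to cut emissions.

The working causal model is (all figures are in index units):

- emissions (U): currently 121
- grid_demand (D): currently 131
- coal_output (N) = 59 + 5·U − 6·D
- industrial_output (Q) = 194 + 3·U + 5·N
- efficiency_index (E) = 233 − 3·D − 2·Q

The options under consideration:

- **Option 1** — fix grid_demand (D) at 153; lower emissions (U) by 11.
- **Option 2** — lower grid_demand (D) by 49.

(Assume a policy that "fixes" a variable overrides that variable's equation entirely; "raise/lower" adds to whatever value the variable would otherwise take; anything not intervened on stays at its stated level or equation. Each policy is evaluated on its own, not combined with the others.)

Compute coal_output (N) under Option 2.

Option 2 (D − 49):
  U = 121
  D = 131 − 49 = 82
  N = 59 + 5·121 − 6·82 = 172

172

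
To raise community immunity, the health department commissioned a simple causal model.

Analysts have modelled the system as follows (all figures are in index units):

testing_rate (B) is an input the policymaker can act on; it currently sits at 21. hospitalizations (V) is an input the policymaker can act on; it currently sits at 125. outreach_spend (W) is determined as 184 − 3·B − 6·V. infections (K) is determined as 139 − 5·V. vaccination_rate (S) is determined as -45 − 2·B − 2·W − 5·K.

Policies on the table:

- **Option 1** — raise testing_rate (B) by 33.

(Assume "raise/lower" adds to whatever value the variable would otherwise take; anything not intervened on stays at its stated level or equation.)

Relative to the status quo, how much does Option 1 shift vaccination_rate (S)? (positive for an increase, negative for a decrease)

132

Baseline:
  B = 21
  V = 125
  W = 184 − 3·21 − 6·125 = -629
  K = 139 − 5·125 = -486
  S = -45 − 2·21 − 2·(-629) − 5·(-486) = 3601
Option 1 (B + 33):
  B = 21 + 33 = 54
  V = 125
  W = 184 − 3·54 − 6·125 = -728
  K = 139 − 5·125 = -486
  S = -45 − 2·54 − 2·(-728) − 5·(-486) = 3733
Change in S: 3733 − 3601 = 132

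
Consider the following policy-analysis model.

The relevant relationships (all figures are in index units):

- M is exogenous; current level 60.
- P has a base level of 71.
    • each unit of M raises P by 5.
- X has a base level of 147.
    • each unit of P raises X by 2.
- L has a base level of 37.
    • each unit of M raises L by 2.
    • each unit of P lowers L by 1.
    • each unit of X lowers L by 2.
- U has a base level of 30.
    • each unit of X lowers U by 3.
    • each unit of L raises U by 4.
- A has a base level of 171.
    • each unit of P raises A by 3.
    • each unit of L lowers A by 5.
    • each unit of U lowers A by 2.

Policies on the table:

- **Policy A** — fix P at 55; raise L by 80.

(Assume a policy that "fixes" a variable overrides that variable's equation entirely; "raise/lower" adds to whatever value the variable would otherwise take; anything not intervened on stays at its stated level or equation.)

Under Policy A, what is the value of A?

6134

Policy A (P := 55, L + 80):
  M = 60
  P = 55
  X = 147 + 2·55 = 257
  L = 37 + 2·60 − 55 − 2·257 (+80 from intervention) = -332
  U = 30 − 3·257 + 4·(-332) = -2069
  A = 171 + 3·55 − 5·(-332) − 2·(-2069) = 6134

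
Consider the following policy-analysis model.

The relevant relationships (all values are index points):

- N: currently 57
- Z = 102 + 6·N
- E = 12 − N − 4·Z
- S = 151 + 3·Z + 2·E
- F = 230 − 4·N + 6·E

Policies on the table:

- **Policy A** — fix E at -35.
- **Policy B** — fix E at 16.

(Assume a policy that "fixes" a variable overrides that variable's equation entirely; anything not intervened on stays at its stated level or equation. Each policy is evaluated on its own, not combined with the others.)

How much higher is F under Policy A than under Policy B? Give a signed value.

-306

Policy A (E := -35):
  N = 57
  Z = 102 + 6·57 = 444
  E = -35
  F = 230 − 4·57 + 6·(-35) = -208
Policy B (E := 16):
  N = 57
  Z = 102 + 6·57 = 444
  E = 16
  F = 230 − 4·57 + 6·16 = 98
F: -208 − 98 = -306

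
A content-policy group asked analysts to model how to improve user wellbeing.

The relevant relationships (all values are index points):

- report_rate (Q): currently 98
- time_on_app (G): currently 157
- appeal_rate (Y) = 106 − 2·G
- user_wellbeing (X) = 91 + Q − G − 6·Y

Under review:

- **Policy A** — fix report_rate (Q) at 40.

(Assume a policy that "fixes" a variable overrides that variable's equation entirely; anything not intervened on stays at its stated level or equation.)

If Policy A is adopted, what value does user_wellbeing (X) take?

Policy A (Q := 40):
  Q = 40
  G = 157
  Y = 106 − 2·157 = -208
  X = 91 + 40 − 157 − 6·(-208) = 1222

1222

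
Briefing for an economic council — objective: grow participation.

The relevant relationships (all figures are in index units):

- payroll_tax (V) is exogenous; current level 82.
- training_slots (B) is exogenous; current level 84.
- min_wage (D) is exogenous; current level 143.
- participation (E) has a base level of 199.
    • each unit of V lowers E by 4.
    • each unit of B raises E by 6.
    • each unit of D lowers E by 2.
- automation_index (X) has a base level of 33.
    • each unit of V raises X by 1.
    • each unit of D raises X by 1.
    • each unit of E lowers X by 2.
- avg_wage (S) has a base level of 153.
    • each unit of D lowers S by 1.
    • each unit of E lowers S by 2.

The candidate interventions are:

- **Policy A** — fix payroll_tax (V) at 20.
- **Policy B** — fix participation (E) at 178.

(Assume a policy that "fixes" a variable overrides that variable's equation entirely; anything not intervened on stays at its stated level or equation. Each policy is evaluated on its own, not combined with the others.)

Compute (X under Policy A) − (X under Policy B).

Policy A (V := 20):
  V = 20
  B = 84
  D = 143
  E = 199 − 4·20 + 6·84 − 2·143 = 337
  X = 33 + 20 + 143 − 2·337 = -478
Policy B (E := 178):
  V = 82
  B = 84
  D = 143
  E = 178
  X = 33 + 82 + 143 − 2·178 = -98
X: -478 − (-98) = -380

-380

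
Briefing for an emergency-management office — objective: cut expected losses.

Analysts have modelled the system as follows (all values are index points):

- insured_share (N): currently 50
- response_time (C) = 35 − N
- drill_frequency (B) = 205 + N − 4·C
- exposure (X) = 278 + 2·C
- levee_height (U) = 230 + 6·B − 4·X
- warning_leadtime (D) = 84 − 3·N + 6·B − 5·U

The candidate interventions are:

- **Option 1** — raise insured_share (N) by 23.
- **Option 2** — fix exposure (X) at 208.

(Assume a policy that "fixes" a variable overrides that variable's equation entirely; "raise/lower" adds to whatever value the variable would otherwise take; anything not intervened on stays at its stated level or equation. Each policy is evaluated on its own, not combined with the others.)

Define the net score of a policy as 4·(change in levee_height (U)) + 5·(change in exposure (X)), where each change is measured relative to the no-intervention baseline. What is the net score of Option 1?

Baseline:
  N = 50
  C = 35 − 50 = -15
  B = 205 + 50 − 4·(-15) = 315
  X = 278 + 2·(-15) = 248
  U = 230 + 6·315 − 4·248 = 1128
Option 1 (N + 23):
  N = 50 + 23 = 73
  C = 35 − 73 = -38
  B = 205 + 73 − 4·(-38) = 430
  X = 278 + 2·(-38) = 202
  U = 230 + 6·430 − 4·202 = 2002
ΔU = 2002 − 1128 = 874; ΔX = 202 − 248 = -46
Score = 4·874 + 5·(-46) = 3266

3266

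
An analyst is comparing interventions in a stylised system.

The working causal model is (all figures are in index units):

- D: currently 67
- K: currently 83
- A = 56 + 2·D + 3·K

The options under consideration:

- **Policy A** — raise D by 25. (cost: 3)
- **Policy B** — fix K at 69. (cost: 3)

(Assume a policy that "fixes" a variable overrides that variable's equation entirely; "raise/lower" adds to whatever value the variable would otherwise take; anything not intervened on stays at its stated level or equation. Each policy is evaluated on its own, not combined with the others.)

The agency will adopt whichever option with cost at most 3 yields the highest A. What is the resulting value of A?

Policy A (D + 25):
  D = 67 + 25 = 92
  K = 83
  A = 56 + 2·92 + 3·83 = 489
Policy B (K := 69):
  D = 67
  K = 69
  A = 56 + 2·67 + 3·69 = 397
Comparing — Policy A: A=489, Policy B: A=397. Highest is 489 (Policy A).

489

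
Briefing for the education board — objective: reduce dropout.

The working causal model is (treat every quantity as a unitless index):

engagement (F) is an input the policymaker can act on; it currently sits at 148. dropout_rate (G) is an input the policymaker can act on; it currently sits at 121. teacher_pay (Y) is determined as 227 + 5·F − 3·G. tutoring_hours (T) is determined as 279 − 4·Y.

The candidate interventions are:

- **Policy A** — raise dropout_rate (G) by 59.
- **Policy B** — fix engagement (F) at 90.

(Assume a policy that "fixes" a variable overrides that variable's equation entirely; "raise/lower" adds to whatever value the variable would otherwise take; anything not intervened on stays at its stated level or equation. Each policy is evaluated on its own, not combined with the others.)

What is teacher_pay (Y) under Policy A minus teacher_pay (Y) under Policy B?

113

Policy A (G + 59):
  F = 148
  G = 121 + 59 = 180
  Y = 227 + 5·148 − 3·180 = 427
Policy B (F := 90):
  F = 90
  G = 121
  Y = 227 + 5·90 − 3·121 = 314
Y: 427 − 314 = 113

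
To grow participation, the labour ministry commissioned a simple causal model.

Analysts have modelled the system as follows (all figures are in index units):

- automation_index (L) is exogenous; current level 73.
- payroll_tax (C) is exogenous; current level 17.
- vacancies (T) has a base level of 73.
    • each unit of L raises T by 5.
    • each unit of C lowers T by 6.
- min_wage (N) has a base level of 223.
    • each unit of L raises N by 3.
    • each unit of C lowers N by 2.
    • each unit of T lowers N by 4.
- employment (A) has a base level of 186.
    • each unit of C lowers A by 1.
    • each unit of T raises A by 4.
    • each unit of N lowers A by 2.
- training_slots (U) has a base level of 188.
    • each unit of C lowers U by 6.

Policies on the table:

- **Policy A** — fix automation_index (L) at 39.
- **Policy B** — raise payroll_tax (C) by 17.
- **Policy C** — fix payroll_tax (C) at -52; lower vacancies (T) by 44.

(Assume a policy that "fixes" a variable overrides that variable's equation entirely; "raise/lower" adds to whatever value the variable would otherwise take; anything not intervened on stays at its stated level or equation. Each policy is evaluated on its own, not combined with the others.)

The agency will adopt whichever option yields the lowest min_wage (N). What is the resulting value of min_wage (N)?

Policy A (L := 39):
  L = 39
  C = 17
  T = 73 + 5·39 − 6·17 = 166
  N = 223 + 3·39 − 2·17 − 4·166 = -358
Policy B (C + 17):
  L = 73
  C = 17 + 17 = 34
  T = 73 + 5·73 − 6·34 = 234
  N = 223 + 3·73 − 2·34 − 4·234 = -562
Policy C (C := -52, T − 44):
  L = 73
  C = -52
  T = 73 + 5·73 − 6·(-52) (−44 from intervention) = 706
  N = 223 + 3·73 − 2·(-52) − 4·706 = -2278
Comparing — Policy A: N=-358, Policy B: N=-562, Policy C: N=-2278. Lowest is -2278 (Policy C).

-2278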